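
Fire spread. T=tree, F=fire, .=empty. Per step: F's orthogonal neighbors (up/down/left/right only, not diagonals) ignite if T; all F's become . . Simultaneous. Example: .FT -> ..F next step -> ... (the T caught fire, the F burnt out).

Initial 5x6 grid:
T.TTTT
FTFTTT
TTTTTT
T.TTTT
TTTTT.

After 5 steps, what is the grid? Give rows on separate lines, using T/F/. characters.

Step 1: 6 trees catch fire, 2 burn out
  F.FTTT
  .F.FTT
  FTFTTT
  T.TTTT
  TTTTT.
Step 2: 6 trees catch fire, 6 burn out
  ...FTT
  ....FT
  .F.FTT
  F.FTTT
  TTTTT.
Step 3: 6 trees catch fire, 6 burn out
  ....FT
  .....F
  ....FT
  ...FTT
  FTFTT.
Step 4: 5 trees catch fire, 6 burn out
  .....F
  ......
  .....F
  ....FT
  .F.FT.
Step 5: 2 trees catch fire, 5 burn out
  ......
  ......
  ......
  .....F
  ....F.

......
......
......
.....F
....F.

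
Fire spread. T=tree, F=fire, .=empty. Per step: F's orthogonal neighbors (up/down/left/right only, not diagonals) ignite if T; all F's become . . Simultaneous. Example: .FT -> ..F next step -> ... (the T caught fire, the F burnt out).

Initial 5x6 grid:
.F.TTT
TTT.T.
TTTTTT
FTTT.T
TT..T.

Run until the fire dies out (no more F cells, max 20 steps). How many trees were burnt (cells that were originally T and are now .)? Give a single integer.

Step 1: +4 fires, +2 burnt (F count now 4)
Step 2: +5 fires, +4 burnt (F count now 5)
Step 3: +2 fires, +5 burnt (F count now 2)
Step 4: +1 fires, +2 burnt (F count now 1)
Step 5: +1 fires, +1 burnt (F count now 1)
Step 6: +2 fires, +1 burnt (F count now 2)
Step 7: +2 fires, +2 burnt (F count now 2)
Step 8: +2 fires, +2 burnt (F count now 2)
Step 9: +0 fires, +2 burnt (F count now 0)
Fire out after step 9
Initially T: 20, now '.': 29
Total burnt (originally-T cells now '.'): 19

Answer: 19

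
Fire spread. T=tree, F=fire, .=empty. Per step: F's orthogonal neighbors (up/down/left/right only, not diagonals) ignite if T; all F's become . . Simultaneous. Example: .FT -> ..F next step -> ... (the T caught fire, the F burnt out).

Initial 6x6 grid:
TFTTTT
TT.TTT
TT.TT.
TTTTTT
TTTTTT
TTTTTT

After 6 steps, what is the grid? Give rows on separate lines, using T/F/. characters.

Step 1: 3 trees catch fire, 1 burn out
  F.FTTT
  TF.TTT
  TT.TT.
  TTTTTT
  TTTTTT
  TTTTTT
Step 2: 3 trees catch fire, 3 burn out
  ...FTT
  F..TTT
  TF.TT.
  TTTTTT
  TTTTTT
  TTTTTT
Step 3: 4 trees catch fire, 3 burn out
  ....FT
  ...FTT
  F..TT.
  TFTTTT
  TTTTTT
  TTTTTT
Step 4: 6 trees catch fire, 4 burn out
  .....F
  ....FT
  ...FT.
  F.FTTT
  TFTTTT
  TTTTTT
Step 5: 6 trees catch fire, 6 burn out
  ......
  .....F
  ....F.
  ...FTT
  F.FTTT
  TFTTTT
Step 6: 4 trees catch fire, 6 burn out
  ......
  ......
  ......
  ....FT
  ...FTT
  F.FTTT

......
......
......
....FT
...FTT
F.FTTT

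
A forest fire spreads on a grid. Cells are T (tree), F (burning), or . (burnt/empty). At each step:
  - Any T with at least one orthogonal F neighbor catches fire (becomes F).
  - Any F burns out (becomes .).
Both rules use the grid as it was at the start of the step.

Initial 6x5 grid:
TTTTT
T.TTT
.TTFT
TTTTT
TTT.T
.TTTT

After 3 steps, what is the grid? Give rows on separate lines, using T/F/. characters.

Step 1: 4 trees catch fire, 1 burn out
  TTTTT
  T.TFT
  .TF.F
  TTTFT
  TTT.T
  .TTTT
Step 2: 6 trees catch fire, 4 burn out
  TTTFT
  T.F.F
  .F...
  TTF.F
  TTT.T
  .TTTT
Step 3: 5 trees catch fire, 6 burn out
  TTF.F
  T....
  .....
  TF...
  TTF.F
  .TTTT

TTF.F
T....
.....
TF...
TTF.F
.TTTT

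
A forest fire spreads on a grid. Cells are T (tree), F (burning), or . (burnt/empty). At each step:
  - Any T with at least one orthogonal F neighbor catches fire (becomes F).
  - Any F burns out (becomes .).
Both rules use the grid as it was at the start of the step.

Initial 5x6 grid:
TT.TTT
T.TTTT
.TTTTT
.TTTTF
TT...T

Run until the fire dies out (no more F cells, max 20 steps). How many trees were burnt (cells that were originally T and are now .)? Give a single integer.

Step 1: +3 fires, +1 burnt (F count now 3)
Step 2: +3 fires, +3 burnt (F count now 3)
Step 3: +4 fires, +3 burnt (F count now 4)
Step 4: +4 fires, +4 burnt (F count now 4)
Step 5: +4 fires, +4 burnt (F count now 4)
Step 6: +1 fires, +4 burnt (F count now 1)
Step 7: +0 fires, +1 burnt (F count now 0)
Fire out after step 7
Initially T: 22, now '.': 27
Total burnt (originally-T cells now '.'): 19

Answer: 19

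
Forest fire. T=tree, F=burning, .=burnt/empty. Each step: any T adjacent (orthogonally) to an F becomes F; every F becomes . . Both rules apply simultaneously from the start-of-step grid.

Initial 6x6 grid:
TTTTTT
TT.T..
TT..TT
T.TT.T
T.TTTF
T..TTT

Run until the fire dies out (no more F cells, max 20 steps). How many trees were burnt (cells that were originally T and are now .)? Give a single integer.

Answer: 11

Derivation:
Step 1: +3 fires, +1 burnt (F count now 3)
Step 2: +3 fires, +3 burnt (F count now 3)
Step 3: +4 fires, +3 burnt (F count now 4)
Step 4: +1 fires, +4 burnt (F count now 1)
Step 5: +0 fires, +1 burnt (F count now 0)
Fire out after step 5
Initially T: 25, now '.': 22
Total burnt (originally-T cells now '.'): 11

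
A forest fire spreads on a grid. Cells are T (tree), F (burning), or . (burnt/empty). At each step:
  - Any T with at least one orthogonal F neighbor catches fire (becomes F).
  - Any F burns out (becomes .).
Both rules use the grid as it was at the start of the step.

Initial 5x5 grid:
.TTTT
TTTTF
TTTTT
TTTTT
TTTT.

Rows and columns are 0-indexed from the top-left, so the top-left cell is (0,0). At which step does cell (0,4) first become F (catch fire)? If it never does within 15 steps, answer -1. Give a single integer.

Step 1: cell (0,4)='F' (+3 fires, +1 burnt)
  -> target ignites at step 1
Step 2: cell (0,4)='.' (+4 fires, +3 burnt)
Step 3: cell (0,4)='.' (+4 fires, +4 burnt)
Step 4: cell (0,4)='.' (+5 fires, +4 burnt)
Step 5: cell (0,4)='.' (+3 fires, +5 burnt)
Step 6: cell (0,4)='.' (+2 fires, +3 burnt)
Step 7: cell (0,4)='.' (+1 fires, +2 burnt)
Step 8: cell (0,4)='.' (+0 fires, +1 burnt)
  fire out at step 8

1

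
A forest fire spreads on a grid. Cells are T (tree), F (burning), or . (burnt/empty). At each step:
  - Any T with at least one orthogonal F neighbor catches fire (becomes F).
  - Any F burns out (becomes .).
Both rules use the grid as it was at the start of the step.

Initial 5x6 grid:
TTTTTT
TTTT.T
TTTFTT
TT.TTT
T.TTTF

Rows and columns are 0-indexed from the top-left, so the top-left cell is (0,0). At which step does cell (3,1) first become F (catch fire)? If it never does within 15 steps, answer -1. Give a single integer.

Step 1: cell (3,1)='T' (+6 fires, +2 burnt)
Step 2: cell (3,1)='T' (+6 fires, +6 burnt)
Step 3: cell (3,1)='F' (+7 fires, +6 burnt)
  -> target ignites at step 3
Step 4: cell (3,1)='.' (+4 fires, +7 burnt)
Step 5: cell (3,1)='.' (+2 fires, +4 burnt)
Step 6: cell (3,1)='.' (+0 fires, +2 burnt)
  fire out at step 6

3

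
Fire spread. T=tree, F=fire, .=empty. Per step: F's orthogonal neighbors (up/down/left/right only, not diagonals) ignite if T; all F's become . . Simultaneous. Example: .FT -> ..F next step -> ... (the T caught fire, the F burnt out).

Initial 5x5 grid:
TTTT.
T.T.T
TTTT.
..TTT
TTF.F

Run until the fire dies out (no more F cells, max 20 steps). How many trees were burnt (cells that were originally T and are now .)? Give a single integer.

Answer: 15

Derivation:
Step 1: +3 fires, +2 burnt (F count now 3)
Step 2: +3 fires, +3 burnt (F count now 3)
Step 3: +3 fires, +3 burnt (F count now 3)
Step 4: +2 fires, +3 burnt (F count now 2)
Step 5: +3 fires, +2 burnt (F count now 3)
Step 6: +1 fires, +3 burnt (F count now 1)
Step 7: +0 fires, +1 burnt (F count now 0)
Fire out after step 7
Initially T: 16, now '.': 24
Total burnt (originally-T cells now '.'): 15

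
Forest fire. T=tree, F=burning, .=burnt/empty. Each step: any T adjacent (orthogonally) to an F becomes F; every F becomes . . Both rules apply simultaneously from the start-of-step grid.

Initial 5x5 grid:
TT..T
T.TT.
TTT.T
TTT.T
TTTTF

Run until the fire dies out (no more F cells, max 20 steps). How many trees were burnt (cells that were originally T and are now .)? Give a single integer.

Answer: 17

Derivation:
Step 1: +2 fires, +1 burnt (F count now 2)
Step 2: +2 fires, +2 burnt (F count now 2)
Step 3: +2 fires, +2 burnt (F count now 2)
Step 4: +3 fires, +2 burnt (F count now 3)
Step 5: +3 fires, +3 burnt (F count now 3)
Step 6: +2 fires, +3 burnt (F count now 2)
Step 7: +1 fires, +2 burnt (F count now 1)
Step 8: +1 fires, +1 burnt (F count now 1)
Step 9: +1 fires, +1 burnt (F count now 1)
Step 10: +0 fires, +1 burnt (F count now 0)
Fire out after step 10
Initially T: 18, now '.': 24
Total burnt (originally-T cells now '.'): 17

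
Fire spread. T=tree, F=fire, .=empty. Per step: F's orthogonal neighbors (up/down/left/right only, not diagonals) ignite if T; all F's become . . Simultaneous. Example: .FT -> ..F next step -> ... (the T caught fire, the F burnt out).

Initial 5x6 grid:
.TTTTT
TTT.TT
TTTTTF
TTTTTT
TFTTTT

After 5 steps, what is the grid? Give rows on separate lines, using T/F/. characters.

Step 1: 6 trees catch fire, 2 burn out
  .TTTTT
  TTT.TF
  TTTTF.
  TFTTTF
  F.FTTT
Step 2: 9 trees catch fire, 6 burn out
  .TTTTF
  TTT.F.
  TFTF..
  F.FTF.
  ...FTF
Step 3: 6 trees catch fire, 9 burn out
  .TTTF.
  TFT...
  F.F...
  ...F..
  ....F.
Step 4: 4 trees catch fire, 6 burn out
  .FTF..
  F.F...
  ......
  ......
  ......
Step 5: 1 trees catch fire, 4 burn out
  ..F...
  ......
  ......
  ......
  ......

..F...
......
......
......
......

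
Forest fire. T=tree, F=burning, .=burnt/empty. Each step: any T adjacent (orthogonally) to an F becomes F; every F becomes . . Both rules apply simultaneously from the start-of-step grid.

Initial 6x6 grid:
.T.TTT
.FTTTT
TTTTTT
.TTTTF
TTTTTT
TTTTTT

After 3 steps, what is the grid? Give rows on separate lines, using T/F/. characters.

Step 1: 6 trees catch fire, 2 burn out
  .F.TTT
  ..FTTT
  TFTTTF
  .TTTF.
  TTTTTF
  TTTTTT
Step 2: 9 trees catch fire, 6 burn out
  ...TTT
  ...FTF
  F.FTF.
  .FTF..
  TTTTF.
  TTTTTF
Step 3: 8 trees catch fire, 9 burn out
  ...FTF
  ....F.
  ...F..
  ..F...
  TFTF..
  TTTTF.

...FTF
....F.
...F..
..F...
TFTF..
TTTTF.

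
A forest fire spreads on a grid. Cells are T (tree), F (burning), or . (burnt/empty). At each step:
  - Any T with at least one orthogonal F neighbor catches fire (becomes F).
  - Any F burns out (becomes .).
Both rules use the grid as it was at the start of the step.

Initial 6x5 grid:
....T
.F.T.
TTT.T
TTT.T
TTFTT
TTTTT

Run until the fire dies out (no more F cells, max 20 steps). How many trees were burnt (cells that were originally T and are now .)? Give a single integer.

Answer: 17

Derivation:
Step 1: +5 fires, +2 burnt (F count now 5)
Step 2: +7 fires, +5 burnt (F count now 7)
Step 3: +4 fires, +7 burnt (F count now 4)
Step 4: +1 fires, +4 burnt (F count now 1)
Step 5: +0 fires, +1 burnt (F count now 0)
Fire out after step 5
Initially T: 19, now '.': 28
Total burnt (originally-T cells now '.'): 17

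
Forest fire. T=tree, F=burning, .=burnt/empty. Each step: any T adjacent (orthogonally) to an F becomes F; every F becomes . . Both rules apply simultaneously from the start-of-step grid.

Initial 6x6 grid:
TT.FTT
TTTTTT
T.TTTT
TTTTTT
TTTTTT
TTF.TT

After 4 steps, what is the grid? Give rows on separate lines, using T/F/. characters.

Step 1: 4 trees catch fire, 2 burn out
  TT..FT
  TTTFTT
  T.TTTT
  TTTTTT
  TTFTTT
  TF..TT
Step 2: 8 trees catch fire, 4 burn out
  TT...F
  TTF.FT
  T.TFTT
  TTFTTT
  TF.FTT
  F...TT
Step 3: 8 trees catch fire, 8 burn out
  TT....
  TF...F
  T.F.FT
  TF.FTT
  F...FT
  ....TT
Step 4: 7 trees catch fire, 8 burn out
  TF....
  F.....
  T....F
  F...FT
  .....F
  ....FT

TF....
F.....
T....F
F...FT
.....F
....FT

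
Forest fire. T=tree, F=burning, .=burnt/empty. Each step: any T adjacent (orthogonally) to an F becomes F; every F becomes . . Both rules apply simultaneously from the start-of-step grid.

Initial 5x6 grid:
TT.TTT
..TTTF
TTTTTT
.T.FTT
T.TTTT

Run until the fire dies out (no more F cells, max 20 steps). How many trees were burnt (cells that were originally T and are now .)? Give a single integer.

Answer: 19

Derivation:
Step 1: +6 fires, +2 burnt (F count now 6)
Step 2: +7 fires, +6 burnt (F count now 7)
Step 3: +4 fires, +7 burnt (F count now 4)
Step 4: +2 fires, +4 burnt (F count now 2)
Step 5: +0 fires, +2 burnt (F count now 0)
Fire out after step 5
Initially T: 22, now '.': 27
Total burnt (originally-T cells now '.'): 19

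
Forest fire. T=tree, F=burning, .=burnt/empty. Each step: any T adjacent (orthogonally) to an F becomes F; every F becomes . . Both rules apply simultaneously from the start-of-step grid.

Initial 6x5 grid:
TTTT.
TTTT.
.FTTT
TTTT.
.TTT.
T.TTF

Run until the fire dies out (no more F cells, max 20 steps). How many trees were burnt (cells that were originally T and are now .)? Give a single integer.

Answer: 20

Derivation:
Step 1: +4 fires, +2 burnt (F count now 4)
Step 2: +9 fires, +4 burnt (F count now 9)
Step 3: +6 fires, +9 burnt (F count now 6)
Step 4: +1 fires, +6 burnt (F count now 1)
Step 5: +0 fires, +1 burnt (F count now 0)
Fire out after step 5
Initially T: 21, now '.': 29
Total burnt (originally-T cells now '.'): 20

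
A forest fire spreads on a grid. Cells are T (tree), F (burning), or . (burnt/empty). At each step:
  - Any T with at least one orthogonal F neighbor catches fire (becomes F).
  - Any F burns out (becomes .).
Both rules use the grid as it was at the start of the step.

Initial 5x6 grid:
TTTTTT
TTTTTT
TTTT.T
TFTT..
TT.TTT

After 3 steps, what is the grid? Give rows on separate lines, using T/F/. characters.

Step 1: 4 trees catch fire, 1 burn out
  TTTTTT
  TTTTTT
  TFTT.T
  F.FT..
  TF.TTT
Step 2: 5 trees catch fire, 4 burn out
  TTTTTT
  TFTTTT
  F.FT.T
  ...F..
  F..TTT
Step 3: 5 trees catch fire, 5 burn out
  TFTTTT
  F.FTTT
  ...F.T
  ......
  ...FTT

TFTTTT
F.FTTT
...F.T
......
...FTT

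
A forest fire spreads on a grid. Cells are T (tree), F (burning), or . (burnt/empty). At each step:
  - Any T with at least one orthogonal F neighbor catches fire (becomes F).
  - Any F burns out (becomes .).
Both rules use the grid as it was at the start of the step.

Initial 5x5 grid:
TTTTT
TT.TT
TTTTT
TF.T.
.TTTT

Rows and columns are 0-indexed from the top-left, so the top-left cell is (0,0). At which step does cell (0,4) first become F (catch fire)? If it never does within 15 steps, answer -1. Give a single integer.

Step 1: cell (0,4)='T' (+3 fires, +1 burnt)
Step 2: cell (0,4)='T' (+4 fires, +3 burnt)
Step 3: cell (0,4)='T' (+4 fires, +4 burnt)
Step 4: cell (0,4)='T' (+6 fires, +4 burnt)
Step 5: cell (0,4)='T' (+2 fires, +6 burnt)
Step 6: cell (0,4)='F' (+1 fires, +2 burnt)
  -> target ignites at step 6
Step 7: cell (0,4)='.' (+0 fires, +1 burnt)
  fire out at step 7

6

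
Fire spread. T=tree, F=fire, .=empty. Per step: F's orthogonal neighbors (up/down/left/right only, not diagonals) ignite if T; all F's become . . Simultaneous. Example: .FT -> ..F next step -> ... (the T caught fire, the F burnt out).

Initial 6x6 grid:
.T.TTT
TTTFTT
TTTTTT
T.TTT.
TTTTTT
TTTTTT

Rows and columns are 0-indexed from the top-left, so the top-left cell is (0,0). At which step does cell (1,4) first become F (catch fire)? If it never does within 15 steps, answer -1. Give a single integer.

Step 1: cell (1,4)='F' (+4 fires, +1 burnt)
  -> target ignites at step 1
Step 2: cell (1,4)='.' (+6 fires, +4 burnt)
Step 3: cell (1,4)='.' (+8 fires, +6 burnt)
Step 4: cell (1,4)='.' (+4 fires, +8 burnt)
Step 5: cell (1,4)='.' (+5 fires, +4 burnt)
Step 6: cell (1,4)='.' (+3 fires, +5 burnt)
Step 7: cell (1,4)='.' (+1 fires, +3 burnt)
Step 8: cell (1,4)='.' (+0 fires, +1 burnt)
  fire out at step 8

1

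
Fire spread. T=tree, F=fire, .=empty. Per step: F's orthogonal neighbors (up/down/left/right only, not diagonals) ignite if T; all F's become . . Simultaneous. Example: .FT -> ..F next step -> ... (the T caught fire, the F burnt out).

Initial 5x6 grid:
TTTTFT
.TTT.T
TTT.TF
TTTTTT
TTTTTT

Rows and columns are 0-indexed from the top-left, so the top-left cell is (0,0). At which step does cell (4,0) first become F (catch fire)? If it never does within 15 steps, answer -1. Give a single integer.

Step 1: cell (4,0)='T' (+5 fires, +2 burnt)
Step 2: cell (4,0)='T' (+4 fires, +5 burnt)
Step 3: cell (4,0)='T' (+4 fires, +4 burnt)
Step 4: cell (4,0)='T' (+5 fires, +4 burnt)
Step 5: cell (4,0)='T' (+3 fires, +5 burnt)
Step 6: cell (4,0)='T' (+3 fires, +3 burnt)
Step 7: cell (4,0)='F' (+1 fires, +3 burnt)
  -> target ignites at step 7
Step 8: cell (4,0)='.' (+0 fires, +1 burnt)
  fire out at step 8

7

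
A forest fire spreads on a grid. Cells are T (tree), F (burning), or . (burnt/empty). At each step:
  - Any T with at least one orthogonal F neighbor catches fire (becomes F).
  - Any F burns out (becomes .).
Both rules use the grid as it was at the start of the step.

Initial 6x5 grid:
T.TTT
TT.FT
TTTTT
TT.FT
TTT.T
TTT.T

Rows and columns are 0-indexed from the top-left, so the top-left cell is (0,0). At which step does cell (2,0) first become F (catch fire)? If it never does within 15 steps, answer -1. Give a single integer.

Step 1: cell (2,0)='T' (+4 fires, +2 burnt)
Step 2: cell (2,0)='T' (+5 fires, +4 burnt)
Step 3: cell (2,0)='T' (+2 fires, +5 burnt)
Step 4: cell (2,0)='F' (+3 fires, +2 burnt)
  -> target ignites at step 4
Step 5: cell (2,0)='.' (+3 fires, +3 burnt)
Step 6: cell (2,0)='.' (+4 fires, +3 burnt)
Step 7: cell (2,0)='.' (+2 fires, +4 burnt)
Step 8: cell (2,0)='.' (+0 fires, +2 burnt)
  fire out at step 8

4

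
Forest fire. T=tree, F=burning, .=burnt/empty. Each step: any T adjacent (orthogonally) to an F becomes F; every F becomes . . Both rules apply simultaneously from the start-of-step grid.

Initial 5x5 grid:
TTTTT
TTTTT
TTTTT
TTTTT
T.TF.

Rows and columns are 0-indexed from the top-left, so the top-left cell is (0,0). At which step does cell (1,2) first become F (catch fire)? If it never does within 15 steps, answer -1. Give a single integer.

Step 1: cell (1,2)='T' (+2 fires, +1 burnt)
Step 2: cell (1,2)='T' (+3 fires, +2 burnt)
Step 3: cell (1,2)='T' (+4 fires, +3 burnt)
Step 4: cell (1,2)='F' (+5 fires, +4 burnt)
  -> target ignites at step 4
Step 5: cell (1,2)='.' (+5 fires, +5 burnt)
Step 6: cell (1,2)='.' (+2 fires, +5 burnt)
Step 7: cell (1,2)='.' (+1 fires, +2 burnt)
Step 8: cell (1,2)='.' (+0 fires, +1 burnt)
  fire out at step 8

4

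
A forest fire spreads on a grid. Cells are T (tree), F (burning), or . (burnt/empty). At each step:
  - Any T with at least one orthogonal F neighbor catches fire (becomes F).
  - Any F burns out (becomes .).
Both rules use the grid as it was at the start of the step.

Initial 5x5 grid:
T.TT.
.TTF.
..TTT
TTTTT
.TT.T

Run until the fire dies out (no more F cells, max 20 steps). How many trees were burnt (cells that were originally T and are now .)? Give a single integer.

Answer: 15

Derivation:
Step 1: +3 fires, +1 burnt (F count now 3)
Step 2: +5 fires, +3 burnt (F count now 5)
Step 3: +2 fires, +5 burnt (F count now 2)
Step 4: +3 fires, +2 burnt (F count now 3)
Step 5: +2 fires, +3 burnt (F count now 2)
Step 6: +0 fires, +2 burnt (F count now 0)
Fire out after step 6
Initially T: 16, now '.': 24
Total burnt (originally-T cells now '.'): 15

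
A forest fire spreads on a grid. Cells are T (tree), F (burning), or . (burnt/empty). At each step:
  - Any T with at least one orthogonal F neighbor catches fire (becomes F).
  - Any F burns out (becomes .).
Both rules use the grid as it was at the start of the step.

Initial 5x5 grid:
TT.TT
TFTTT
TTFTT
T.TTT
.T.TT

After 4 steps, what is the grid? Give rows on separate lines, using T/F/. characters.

Step 1: 6 trees catch fire, 2 burn out
  TF.TT
  F.FTT
  TF.FT
  T.FTT
  .T.TT
Step 2: 5 trees catch fire, 6 burn out
  F..TT
  ...FT
  F...F
  T..FT
  .T.TT
Step 3: 5 trees catch fire, 5 burn out
  ...FT
  ....F
  .....
  F...F
  .T.FT
Step 4: 2 trees catch fire, 5 burn out
  ....F
  .....
  .....
  .....
  .T..F

....F
.....
.....
.....
.T..F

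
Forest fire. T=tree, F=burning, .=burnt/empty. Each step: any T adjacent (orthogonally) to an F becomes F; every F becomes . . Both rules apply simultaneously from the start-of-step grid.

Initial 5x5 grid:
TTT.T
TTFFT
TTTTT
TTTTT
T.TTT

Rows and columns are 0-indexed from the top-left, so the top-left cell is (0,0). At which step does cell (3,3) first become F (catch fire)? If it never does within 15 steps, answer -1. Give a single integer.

Step 1: cell (3,3)='T' (+5 fires, +2 burnt)
Step 2: cell (3,3)='F' (+7 fires, +5 burnt)
  -> target ignites at step 2
Step 3: cell (3,3)='.' (+6 fires, +7 burnt)
Step 4: cell (3,3)='.' (+2 fires, +6 burnt)
Step 5: cell (3,3)='.' (+1 fires, +2 burnt)
Step 6: cell (3,3)='.' (+0 fires, +1 burnt)
  fire out at step 6

2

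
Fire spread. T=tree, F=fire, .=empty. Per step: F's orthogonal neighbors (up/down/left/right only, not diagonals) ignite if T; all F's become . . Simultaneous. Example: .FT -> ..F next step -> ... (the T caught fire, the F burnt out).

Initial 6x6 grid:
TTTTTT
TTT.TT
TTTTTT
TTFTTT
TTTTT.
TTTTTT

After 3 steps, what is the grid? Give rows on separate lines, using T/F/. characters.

Step 1: 4 trees catch fire, 1 burn out
  TTTTTT
  TTT.TT
  TTFTTT
  TF.FTT
  TTFTT.
  TTTTTT
Step 2: 8 trees catch fire, 4 burn out
  TTTTTT
  TTF.TT
  TF.FTT
  F...FT
  TF.FT.
  TTFTTT
Step 3: 9 trees catch fire, 8 burn out
  TTFTTT
  TF..TT
  F...FT
  .....F
  F...F.
  TF.FTT

TTFTTT
TF..TT
F...FT
.....F
F...F.
TF.FTT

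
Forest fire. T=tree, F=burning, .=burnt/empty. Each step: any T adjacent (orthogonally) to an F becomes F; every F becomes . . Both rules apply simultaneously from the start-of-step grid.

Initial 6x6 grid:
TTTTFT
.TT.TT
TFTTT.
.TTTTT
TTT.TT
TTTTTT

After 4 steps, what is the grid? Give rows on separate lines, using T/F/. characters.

Step 1: 7 trees catch fire, 2 burn out
  TTTF.F
  .FT.FT
  F.FTT.
  .FTTTT
  TTT.TT
  TTTTTT
Step 2: 8 trees catch fire, 7 burn out
  TFF...
  ..F..F
  ...FF.
  ..FTTT
  TFT.TT
  TTTTTT
Step 3: 6 trees catch fire, 8 burn out
  F.....
  ......
  ......
  ...FFT
  F.F.TT
  TFTTTT
Step 4: 4 trees catch fire, 6 burn out
  ......
  ......
  ......
  .....F
  ....FT
  F.FTTT

......
......
......
.....F
....FT
F.FTTT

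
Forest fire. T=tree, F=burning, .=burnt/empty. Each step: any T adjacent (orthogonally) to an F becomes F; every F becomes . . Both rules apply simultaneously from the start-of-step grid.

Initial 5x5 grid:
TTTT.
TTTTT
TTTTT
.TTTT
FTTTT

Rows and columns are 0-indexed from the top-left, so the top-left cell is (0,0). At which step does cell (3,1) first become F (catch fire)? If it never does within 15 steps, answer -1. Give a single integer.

Step 1: cell (3,1)='T' (+1 fires, +1 burnt)
Step 2: cell (3,1)='F' (+2 fires, +1 burnt)
  -> target ignites at step 2
Step 3: cell (3,1)='.' (+3 fires, +2 burnt)
Step 4: cell (3,1)='.' (+5 fires, +3 burnt)
Step 5: cell (3,1)='.' (+5 fires, +5 burnt)
Step 6: cell (3,1)='.' (+4 fires, +5 burnt)
Step 7: cell (3,1)='.' (+2 fires, +4 burnt)
Step 8: cell (3,1)='.' (+0 fires, +2 burnt)
  fire out at step 8

2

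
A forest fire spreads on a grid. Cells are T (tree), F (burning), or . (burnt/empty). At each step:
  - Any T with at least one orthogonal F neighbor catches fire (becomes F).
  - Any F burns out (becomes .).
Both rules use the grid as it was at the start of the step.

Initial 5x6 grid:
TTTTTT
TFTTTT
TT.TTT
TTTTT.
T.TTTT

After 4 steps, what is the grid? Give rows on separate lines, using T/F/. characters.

Step 1: 4 trees catch fire, 1 burn out
  TFTTTT
  F.FTTT
  TF.TTT
  TTTTT.
  T.TTTT
Step 2: 5 trees catch fire, 4 burn out
  F.FTTT
  ...FTT
  F..TTT
  TFTTT.
  T.TTTT
Step 3: 5 trees catch fire, 5 burn out
  ...FTT
  ....FT
  ...FTT
  F.FTT.
  T.TTTT
Step 4: 6 trees catch fire, 5 burn out
  ....FT
  .....F
  ....FT
  ...FT.
  F.FTTT

....FT
.....F
....FT
...FT.
F.FTTT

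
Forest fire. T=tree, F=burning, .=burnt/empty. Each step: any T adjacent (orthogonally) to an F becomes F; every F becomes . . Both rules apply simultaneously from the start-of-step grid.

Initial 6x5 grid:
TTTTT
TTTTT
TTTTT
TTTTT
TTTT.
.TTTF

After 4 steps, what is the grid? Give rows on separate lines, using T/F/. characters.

Step 1: 1 trees catch fire, 1 burn out
  TTTTT
  TTTTT
  TTTTT
  TTTTT
  TTTT.
  .TTF.
Step 2: 2 trees catch fire, 1 burn out
  TTTTT
  TTTTT
  TTTTT
  TTTTT
  TTTF.
  .TF..
Step 3: 3 trees catch fire, 2 burn out
  TTTTT
  TTTTT
  TTTTT
  TTTFT
  TTF..
  .F...
Step 4: 4 trees catch fire, 3 burn out
  TTTTT
  TTTTT
  TTTFT
  TTF.F
  TF...
  .....

TTTTT
TTTTT
TTTFT
TTF.F
TF...
.....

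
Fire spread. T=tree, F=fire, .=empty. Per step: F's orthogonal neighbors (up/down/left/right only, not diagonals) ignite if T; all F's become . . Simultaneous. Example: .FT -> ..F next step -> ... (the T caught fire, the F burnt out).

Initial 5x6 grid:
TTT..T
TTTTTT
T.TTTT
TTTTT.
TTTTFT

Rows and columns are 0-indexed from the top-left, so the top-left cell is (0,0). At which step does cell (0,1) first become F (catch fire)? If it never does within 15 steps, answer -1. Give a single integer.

Step 1: cell (0,1)='T' (+3 fires, +1 burnt)
Step 2: cell (0,1)='T' (+3 fires, +3 burnt)
Step 3: cell (0,1)='T' (+5 fires, +3 burnt)
Step 4: cell (0,1)='T' (+5 fires, +5 burnt)
Step 5: cell (0,1)='T' (+3 fires, +5 burnt)
Step 6: cell (0,1)='T' (+3 fires, +3 burnt)
Step 7: cell (0,1)='F' (+2 fires, +3 burnt)
  -> target ignites at step 7
Step 8: cell (0,1)='.' (+1 fires, +2 burnt)
Step 9: cell (0,1)='.' (+0 fires, +1 burnt)
  fire out at step 9

7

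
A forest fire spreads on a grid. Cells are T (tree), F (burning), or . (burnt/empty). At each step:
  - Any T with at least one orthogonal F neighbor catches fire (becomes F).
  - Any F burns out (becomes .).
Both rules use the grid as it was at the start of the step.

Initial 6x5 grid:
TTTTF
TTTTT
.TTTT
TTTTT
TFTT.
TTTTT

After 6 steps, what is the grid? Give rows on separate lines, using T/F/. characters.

Step 1: 6 trees catch fire, 2 burn out
  TTTF.
  TTTTF
  .TTTT
  TFTTT
  F.FT.
  TFTTT
Step 2: 9 trees catch fire, 6 burn out
  TTF..
  TTTF.
  .FTTF
  F.FTT
  ...F.
  F.FTT
Step 3: 8 trees catch fire, 9 burn out
  TF...
  TFF..
  ..FF.
  ...FF
  .....
  ...FT
Step 4: 3 trees catch fire, 8 burn out
  F....
  F....
  .....
  .....
  .....
  ....F
Step 5: 0 trees catch fire, 3 burn out
  .....
  .....
  .....
  .....
  .....
  .....
Step 6: 0 trees catch fire, 0 burn out
  .....
  .....
  .....
  .....
  .....
  .....

.....
.....
.....
.....
.....
.....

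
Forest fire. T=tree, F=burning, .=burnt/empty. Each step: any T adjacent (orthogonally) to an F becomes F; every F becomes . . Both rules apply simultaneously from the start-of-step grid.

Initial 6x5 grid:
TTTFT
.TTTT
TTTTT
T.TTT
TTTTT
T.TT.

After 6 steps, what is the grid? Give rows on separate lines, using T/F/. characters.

Step 1: 3 trees catch fire, 1 burn out
  TTF.F
  .TTFT
  TTTTT
  T.TTT
  TTTTT
  T.TT.
Step 2: 4 trees catch fire, 3 burn out
  TF...
  .TF.F
  TTTFT
  T.TTT
  TTTTT
  T.TT.
Step 3: 5 trees catch fire, 4 burn out
  F....
  .F...
  TTF.F
  T.TFT
  TTTTT
  T.TT.
Step 4: 4 trees catch fire, 5 burn out
  .....
  .....
  TF...
  T.F.F
  TTTFT
  T.TT.
Step 5: 4 trees catch fire, 4 burn out
  .....
  .....
  F....
  T....
  TTF.F
  T.TF.
Step 6: 3 trees catch fire, 4 burn out
  .....
  .....
  .....
  F....
  TF...
  T.F..

.....
.....
.....
F....
TF...
T.F..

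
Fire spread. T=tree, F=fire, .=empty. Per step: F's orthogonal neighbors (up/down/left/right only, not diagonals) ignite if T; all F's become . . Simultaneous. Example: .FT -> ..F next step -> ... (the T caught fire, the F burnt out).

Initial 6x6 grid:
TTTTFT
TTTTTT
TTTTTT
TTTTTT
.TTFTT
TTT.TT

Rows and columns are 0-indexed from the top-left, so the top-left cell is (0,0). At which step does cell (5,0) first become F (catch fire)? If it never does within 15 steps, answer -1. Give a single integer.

Step 1: cell (5,0)='T' (+6 fires, +2 burnt)
Step 2: cell (5,0)='T' (+11 fires, +6 burnt)
Step 3: cell (5,0)='T' (+8 fires, +11 burnt)
Step 4: cell (5,0)='F' (+5 fires, +8 burnt)
  -> target ignites at step 4
Step 5: cell (5,0)='.' (+2 fires, +5 burnt)
Step 6: cell (5,0)='.' (+0 fires, +2 burnt)
  fire out at step 6

4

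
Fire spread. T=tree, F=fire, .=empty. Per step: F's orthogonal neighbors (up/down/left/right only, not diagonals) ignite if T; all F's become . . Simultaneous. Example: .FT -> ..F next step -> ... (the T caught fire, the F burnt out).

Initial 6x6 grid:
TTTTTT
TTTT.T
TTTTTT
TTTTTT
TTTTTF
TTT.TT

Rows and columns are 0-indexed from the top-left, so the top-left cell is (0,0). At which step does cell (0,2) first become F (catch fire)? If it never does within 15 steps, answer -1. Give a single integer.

Step 1: cell (0,2)='T' (+3 fires, +1 burnt)
Step 2: cell (0,2)='T' (+4 fires, +3 burnt)
Step 3: cell (0,2)='T' (+4 fires, +4 burnt)
Step 4: cell (0,2)='T' (+5 fires, +4 burnt)
Step 5: cell (0,2)='T' (+6 fires, +5 burnt)
Step 6: cell (0,2)='T' (+5 fires, +6 burnt)
Step 7: cell (0,2)='F' (+3 fires, +5 burnt)
  -> target ignites at step 7
Step 8: cell (0,2)='.' (+2 fires, +3 burnt)
Step 9: cell (0,2)='.' (+1 fires, +2 burnt)
Step 10: cell (0,2)='.' (+0 fires, +1 burnt)
  fire out at step 10

7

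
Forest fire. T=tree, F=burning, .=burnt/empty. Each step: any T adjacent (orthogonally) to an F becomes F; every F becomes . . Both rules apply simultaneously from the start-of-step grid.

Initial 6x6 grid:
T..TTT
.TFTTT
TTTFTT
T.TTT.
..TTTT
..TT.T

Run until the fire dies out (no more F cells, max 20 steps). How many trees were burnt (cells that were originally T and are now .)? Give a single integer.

Answer: 23

Derivation:
Step 1: +5 fires, +2 burnt (F count now 5)
Step 2: +7 fires, +5 burnt (F count now 7)
Step 3: +6 fires, +7 burnt (F count now 6)
Step 4: +4 fires, +6 burnt (F count now 4)
Step 5: +1 fires, +4 burnt (F count now 1)
Step 6: +0 fires, +1 burnt (F count now 0)
Fire out after step 6
Initially T: 24, now '.': 35
Total burnt (originally-T cells now '.'): 23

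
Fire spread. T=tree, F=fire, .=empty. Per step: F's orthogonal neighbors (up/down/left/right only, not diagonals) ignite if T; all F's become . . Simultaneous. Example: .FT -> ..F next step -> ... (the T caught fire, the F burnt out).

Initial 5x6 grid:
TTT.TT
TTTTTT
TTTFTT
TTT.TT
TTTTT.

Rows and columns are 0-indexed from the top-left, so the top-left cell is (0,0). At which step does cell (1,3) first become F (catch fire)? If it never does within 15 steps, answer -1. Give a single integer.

Step 1: cell (1,3)='F' (+3 fires, +1 burnt)
  -> target ignites at step 1
Step 2: cell (1,3)='.' (+6 fires, +3 burnt)
Step 3: cell (1,3)='.' (+9 fires, +6 burnt)
Step 4: cell (1,3)='.' (+6 fires, +9 burnt)
Step 5: cell (1,3)='.' (+2 fires, +6 burnt)
Step 6: cell (1,3)='.' (+0 fires, +2 burnt)
  fire out at step 6

1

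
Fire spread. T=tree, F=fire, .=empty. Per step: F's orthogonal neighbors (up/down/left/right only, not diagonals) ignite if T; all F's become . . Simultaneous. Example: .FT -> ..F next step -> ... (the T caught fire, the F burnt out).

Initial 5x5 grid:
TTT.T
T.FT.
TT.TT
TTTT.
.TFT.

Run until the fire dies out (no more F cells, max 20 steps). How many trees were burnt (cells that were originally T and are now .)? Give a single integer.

Step 1: +5 fires, +2 burnt (F count now 5)
Step 2: +4 fires, +5 burnt (F count now 4)
Step 3: +4 fires, +4 burnt (F count now 4)
Step 4: +2 fires, +4 burnt (F count now 2)
Step 5: +0 fires, +2 burnt (F count now 0)
Fire out after step 5
Initially T: 16, now '.': 24
Total burnt (originally-T cells now '.'): 15

Answer: 15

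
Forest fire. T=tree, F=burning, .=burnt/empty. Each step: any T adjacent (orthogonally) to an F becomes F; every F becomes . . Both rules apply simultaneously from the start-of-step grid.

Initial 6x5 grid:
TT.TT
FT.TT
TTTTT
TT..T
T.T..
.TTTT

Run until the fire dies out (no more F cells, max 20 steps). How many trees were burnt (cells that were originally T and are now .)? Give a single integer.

Step 1: +3 fires, +1 burnt (F count now 3)
Step 2: +3 fires, +3 burnt (F count now 3)
Step 3: +3 fires, +3 burnt (F count now 3)
Step 4: +1 fires, +3 burnt (F count now 1)
Step 5: +2 fires, +1 burnt (F count now 2)
Step 6: +3 fires, +2 burnt (F count now 3)
Step 7: +1 fires, +3 burnt (F count now 1)
Step 8: +0 fires, +1 burnt (F count now 0)
Fire out after step 8
Initially T: 21, now '.': 25
Total burnt (originally-T cells now '.'): 16

Answer: 16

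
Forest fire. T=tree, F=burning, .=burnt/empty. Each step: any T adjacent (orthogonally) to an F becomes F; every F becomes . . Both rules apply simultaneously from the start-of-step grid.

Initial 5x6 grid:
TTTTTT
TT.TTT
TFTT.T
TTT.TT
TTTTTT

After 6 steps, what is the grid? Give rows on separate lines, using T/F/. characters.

Step 1: 4 trees catch fire, 1 burn out
  TTTTTT
  TF.TTT
  F.FT.T
  TFT.TT
  TTTTTT
Step 2: 6 trees catch fire, 4 burn out
  TFTTTT
  F..TTT
  ...F.T
  F.F.TT
  TFTTTT
Step 3: 5 trees catch fire, 6 burn out
  F.FTTT
  ...FTT
  .....T
  ....TT
  F.FTTT
Step 4: 3 trees catch fire, 5 burn out
  ...FTT
  ....FT
  .....T
  ....TT
  ...FTT
Step 5: 3 trees catch fire, 3 burn out
  ....FT
  .....F
  .....T
  ....TT
  ....FT
Step 6: 4 trees catch fire, 3 burn out
  .....F
  ......
  .....F
  ....FT
  .....F

.....F
......
.....F
....FT
.....F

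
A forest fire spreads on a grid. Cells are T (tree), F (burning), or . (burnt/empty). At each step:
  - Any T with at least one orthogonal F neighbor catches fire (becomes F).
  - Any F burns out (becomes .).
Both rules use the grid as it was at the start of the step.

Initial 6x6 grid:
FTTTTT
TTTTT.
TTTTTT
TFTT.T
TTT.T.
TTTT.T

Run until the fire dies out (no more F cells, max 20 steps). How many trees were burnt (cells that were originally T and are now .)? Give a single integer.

Step 1: +6 fires, +2 burnt (F count now 6)
Step 2: +8 fires, +6 burnt (F count now 8)
Step 3: +5 fires, +8 burnt (F count now 5)
Step 4: +4 fires, +5 burnt (F count now 4)
Step 5: +3 fires, +4 burnt (F count now 3)
Step 6: +1 fires, +3 burnt (F count now 1)
Step 7: +0 fires, +1 burnt (F count now 0)
Fire out after step 7
Initially T: 29, now '.': 34
Total burnt (originally-T cells now '.'): 27

Answer: 27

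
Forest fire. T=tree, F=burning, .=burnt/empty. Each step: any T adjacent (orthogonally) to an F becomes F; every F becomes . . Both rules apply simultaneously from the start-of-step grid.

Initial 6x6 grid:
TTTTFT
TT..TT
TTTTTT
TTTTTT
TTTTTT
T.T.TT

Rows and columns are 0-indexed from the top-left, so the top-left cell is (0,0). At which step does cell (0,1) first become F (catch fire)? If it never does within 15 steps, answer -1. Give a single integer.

Step 1: cell (0,1)='T' (+3 fires, +1 burnt)
Step 2: cell (0,1)='T' (+3 fires, +3 burnt)
Step 3: cell (0,1)='F' (+4 fires, +3 burnt)
  -> target ignites at step 3
Step 4: cell (0,1)='.' (+6 fires, +4 burnt)
Step 5: cell (0,1)='.' (+6 fires, +6 burnt)
Step 6: cell (0,1)='.' (+4 fires, +6 burnt)
Step 7: cell (0,1)='.' (+3 fires, +4 burnt)
Step 8: cell (0,1)='.' (+1 fires, +3 burnt)
Step 9: cell (0,1)='.' (+1 fires, +1 burnt)
Step 10: cell (0,1)='.' (+0 fires, +1 burnt)
  fire out at step 10

3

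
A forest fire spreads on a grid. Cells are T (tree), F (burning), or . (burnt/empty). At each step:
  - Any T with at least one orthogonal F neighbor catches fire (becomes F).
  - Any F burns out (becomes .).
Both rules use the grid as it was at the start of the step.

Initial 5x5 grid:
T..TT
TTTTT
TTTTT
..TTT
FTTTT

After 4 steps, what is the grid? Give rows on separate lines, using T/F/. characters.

Step 1: 1 trees catch fire, 1 burn out
  T..TT
  TTTTT
  TTTTT
  ..TTT
  .FTTT
Step 2: 1 trees catch fire, 1 burn out
  T..TT
  TTTTT
  TTTTT
  ..TTT
  ..FTT
Step 3: 2 trees catch fire, 1 burn out
  T..TT
  TTTTT
  TTTTT
  ..FTT
  ...FT
Step 4: 3 trees catch fire, 2 burn out
  T..TT
  TTTTT
  TTFTT
  ...FT
  ....F

T..TT
TTTTT
TTFTT
...FT
....F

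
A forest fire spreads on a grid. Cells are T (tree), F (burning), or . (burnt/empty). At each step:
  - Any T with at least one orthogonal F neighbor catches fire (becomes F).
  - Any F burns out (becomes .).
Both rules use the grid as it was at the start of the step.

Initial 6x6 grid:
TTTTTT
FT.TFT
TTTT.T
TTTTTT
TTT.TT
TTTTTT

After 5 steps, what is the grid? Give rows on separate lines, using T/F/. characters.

Step 1: 6 trees catch fire, 2 burn out
  FTTTFT
  .F.F.F
  FTTT.T
  TTTTTT
  TTT.TT
  TTTTTT
Step 2: 7 trees catch fire, 6 burn out
  .FTF.F
  ......
  .FTF.F
  FTTTTT
  TTT.TT
  TTTTTT
Step 3: 6 trees catch fire, 7 burn out
  ..F...
  ......
  ..F...
  .FTFTF
  FTT.TT
  TTTTTT
Step 4: 5 trees catch fire, 6 burn out
  ......
  ......
  ......
  ..F.F.
  .FT.TF
  FTTTTT
Step 5: 4 trees catch fire, 5 burn out
  ......
  ......
  ......
  ......
  ..F.F.
  .FTTTF

......
......
......
......
..F.F.
.FTTTF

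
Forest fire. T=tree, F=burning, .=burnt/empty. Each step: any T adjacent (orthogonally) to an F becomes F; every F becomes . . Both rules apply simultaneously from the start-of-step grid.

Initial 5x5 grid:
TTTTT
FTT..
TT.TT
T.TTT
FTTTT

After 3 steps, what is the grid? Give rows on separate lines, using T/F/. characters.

Step 1: 5 trees catch fire, 2 burn out
  FTTTT
  .FT..
  FT.TT
  F.TTT
  .FTTT
Step 2: 4 trees catch fire, 5 burn out
  .FTTT
  ..F..
  .F.TT
  ..TTT
  ..FTT
Step 3: 3 trees catch fire, 4 burn out
  ..FTT
  .....
  ...TT
  ..FTT
  ...FT

..FTT
.....
...TT
..FTT
...FT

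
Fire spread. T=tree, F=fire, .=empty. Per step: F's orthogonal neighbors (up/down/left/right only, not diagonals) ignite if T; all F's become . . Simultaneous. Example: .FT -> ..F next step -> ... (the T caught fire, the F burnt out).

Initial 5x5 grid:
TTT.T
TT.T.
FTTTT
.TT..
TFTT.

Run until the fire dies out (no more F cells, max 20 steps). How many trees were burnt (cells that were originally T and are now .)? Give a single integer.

Answer: 15

Derivation:
Step 1: +5 fires, +2 burnt (F count now 5)
Step 2: +5 fires, +5 burnt (F count now 5)
Step 3: +2 fires, +5 burnt (F count now 2)
Step 4: +3 fires, +2 burnt (F count now 3)
Step 5: +0 fires, +3 burnt (F count now 0)
Fire out after step 5
Initially T: 16, now '.': 24
Total burnt (originally-T cells now '.'): 15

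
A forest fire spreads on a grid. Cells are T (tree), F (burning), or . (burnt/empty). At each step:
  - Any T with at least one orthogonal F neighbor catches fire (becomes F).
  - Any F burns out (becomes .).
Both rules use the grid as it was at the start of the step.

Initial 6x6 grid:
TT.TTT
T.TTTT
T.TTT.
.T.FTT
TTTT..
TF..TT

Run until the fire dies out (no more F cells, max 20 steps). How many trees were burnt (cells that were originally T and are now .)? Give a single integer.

Answer: 18

Derivation:
Step 1: +5 fires, +2 burnt (F count now 5)
Step 2: +7 fires, +5 burnt (F count now 7)
Step 3: +3 fires, +7 burnt (F count now 3)
Step 4: +2 fires, +3 burnt (F count now 2)
Step 5: +1 fires, +2 burnt (F count now 1)
Step 6: +0 fires, +1 burnt (F count now 0)
Fire out after step 6
Initially T: 24, now '.': 30
Total burnt (originally-T cells now '.'): 18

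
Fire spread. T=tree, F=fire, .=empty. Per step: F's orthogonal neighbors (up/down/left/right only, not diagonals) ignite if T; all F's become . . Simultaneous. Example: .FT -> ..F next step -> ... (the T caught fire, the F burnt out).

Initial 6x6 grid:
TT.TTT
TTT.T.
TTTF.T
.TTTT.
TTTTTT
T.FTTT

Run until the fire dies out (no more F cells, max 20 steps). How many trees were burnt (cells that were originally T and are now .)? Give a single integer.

Step 1: +4 fires, +2 burnt (F count now 4)
Step 2: +7 fires, +4 burnt (F count now 7)
Step 3: +6 fires, +7 burnt (F count now 6)
Step 4: +4 fires, +6 burnt (F count now 4)
Step 5: +1 fires, +4 burnt (F count now 1)
Step 6: +0 fires, +1 burnt (F count now 0)
Fire out after step 6
Initially T: 27, now '.': 31
Total burnt (originally-T cells now '.'): 22

Answer: 22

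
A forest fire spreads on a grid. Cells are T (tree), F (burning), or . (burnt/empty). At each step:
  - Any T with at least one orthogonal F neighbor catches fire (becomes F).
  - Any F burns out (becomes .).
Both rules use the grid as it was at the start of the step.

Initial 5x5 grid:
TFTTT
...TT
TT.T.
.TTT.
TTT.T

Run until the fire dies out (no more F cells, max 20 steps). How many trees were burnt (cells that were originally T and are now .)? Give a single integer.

Step 1: +2 fires, +1 burnt (F count now 2)
Step 2: +1 fires, +2 burnt (F count now 1)
Step 3: +2 fires, +1 burnt (F count now 2)
Step 4: +2 fires, +2 burnt (F count now 2)
Step 5: +1 fires, +2 burnt (F count now 1)
Step 6: +1 fires, +1 burnt (F count now 1)
Step 7: +2 fires, +1 burnt (F count now 2)
Step 8: +2 fires, +2 burnt (F count now 2)
Step 9: +2 fires, +2 burnt (F count now 2)
Step 10: +0 fires, +2 burnt (F count now 0)
Fire out after step 10
Initially T: 16, now '.': 24
Total burnt (originally-T cells now '.'): 15

Answer: 15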